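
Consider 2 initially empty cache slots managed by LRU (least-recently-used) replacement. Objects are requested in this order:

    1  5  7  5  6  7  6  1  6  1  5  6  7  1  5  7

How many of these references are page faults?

12

1: miss, frames [1]
5: miss, frames [1, 5]
7: miss, evict 1, frames [5, 7]
5: hit
6: miss, evict 7, frames [5, 6]
7: miss, evict 5, frames [6, 7]
6: hit
1: miss, evict 7, frames [6, 1]
6: hit
1: hit
5: miss, evict 6, frames [1, 5]
6: miss, evict 1, frames [5, 6]
7: miss, evict 5, frames [6, 7]
1: miss, evict 6, frames [7, 1]
5: miss, evict 7, frames [1, 5]
7: miss, evict 1, frames [5, 7]
Page faults: 12.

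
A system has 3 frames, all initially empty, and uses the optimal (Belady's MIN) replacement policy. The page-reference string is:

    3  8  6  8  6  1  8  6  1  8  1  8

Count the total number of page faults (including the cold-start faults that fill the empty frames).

3: miss, frames {3}
8: miss, frames {3,8}
6: miss, frames {3,8,6}
8: hit
6: hit
1: miss, evict 3, frames {8,6,1}
8: hit
6: hit
1: hit
8: hit
1: hit
8: hit
Page faults: 4.

4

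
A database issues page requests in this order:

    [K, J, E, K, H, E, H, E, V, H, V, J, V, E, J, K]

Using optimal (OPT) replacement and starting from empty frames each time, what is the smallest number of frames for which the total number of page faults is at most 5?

5

f=1: 16 faults
f=2: 8 faults
f=3: 7 faults
f=4: 6 faults
f=5: 5 faults
Smallest f with faults ≤ 5 is 5.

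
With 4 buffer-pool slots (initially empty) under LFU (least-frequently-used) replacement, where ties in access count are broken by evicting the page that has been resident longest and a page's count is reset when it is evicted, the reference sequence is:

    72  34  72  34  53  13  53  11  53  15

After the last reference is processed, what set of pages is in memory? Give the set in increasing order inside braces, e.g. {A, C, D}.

72: miss, frames (72)
34: miss, frames (72 34)
72: hit
34: hit
53: miss, frames (72 34 53)
13: miss, frames (72 34 53 13)
53: hit
11: miss, evict 13, frames (72 34 53 11)
53: hit
15: miss, evict 11, frames (72 34 53 15)

{15, 34, 53, 72}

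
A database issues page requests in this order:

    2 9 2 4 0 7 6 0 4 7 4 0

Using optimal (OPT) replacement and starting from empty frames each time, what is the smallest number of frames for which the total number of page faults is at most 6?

f=1: 12 faults
f=2: 9 faults
f=3: 7 faults
f=4: 6 faults
f=5: 6 faults
f=6: 6 faults
Smallest f with faults ≤ 6 is 4.

4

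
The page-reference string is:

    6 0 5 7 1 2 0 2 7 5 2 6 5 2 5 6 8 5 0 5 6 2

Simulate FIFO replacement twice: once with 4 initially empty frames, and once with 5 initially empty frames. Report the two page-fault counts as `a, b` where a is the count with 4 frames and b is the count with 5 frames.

11, 10

4 frames: F F F F F F F . . F . F . . . . F . . . . F → 11 faults.
5 frames: F F F F F F . . . . . F . . . . F F F . . . → 10 faults.
10 < 11: adding a frame reduced faults, as is typical.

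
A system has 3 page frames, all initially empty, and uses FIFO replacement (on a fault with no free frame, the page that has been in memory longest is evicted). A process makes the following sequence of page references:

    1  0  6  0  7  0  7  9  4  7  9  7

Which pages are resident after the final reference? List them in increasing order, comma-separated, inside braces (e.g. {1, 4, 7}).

1 -> fault, frames [1]
0 -> fault, frames [1, 0]
6 -> fault, frames [1, 0, 6]
0 -> hit
7 -> fault, evict 1, frames [0, 6, 7]
0 -> hit
7 -> hit
9 -> fault, evict 0, frames [6, 7, 9]
4 -> fault, evict 6, frames [7, 9, 4]
7 -> hit
9 -> hit
7 -> hit

{4, 7, 9}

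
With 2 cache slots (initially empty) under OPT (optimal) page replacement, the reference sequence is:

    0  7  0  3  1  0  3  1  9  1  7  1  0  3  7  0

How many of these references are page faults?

10

0 -> fault, frames (0)
7 -> fault, frames (0 7)
0 -> hit
3 -> fault, evict 7, frames (0 3)
1 -> fault, evict 3, frames (0 1)
0 -> hit
3 -> fault, evict 0, frames (1 3)
1 -> hit
9 -> fault, evict 3, frames (1 9)
1 -> hit
7 -> fault, evict 9, frames (1 7)
1 -> hit
0 -> fault, evict 1, frames (7 0)
3 -> fault, evict 0, frames (7 3)
7 -> hit
0 -> fault, evict 3, frames (7 0)
Page faults: 10.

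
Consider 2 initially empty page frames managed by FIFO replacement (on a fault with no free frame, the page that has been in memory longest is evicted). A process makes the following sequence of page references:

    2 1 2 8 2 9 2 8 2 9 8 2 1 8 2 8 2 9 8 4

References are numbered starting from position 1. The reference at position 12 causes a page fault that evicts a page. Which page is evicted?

pos 1: 2 -> miss, frames {2}
pos 2: 1 -> miss, frames {2,1}
pos 3: 2 -> hit
pos 4: 8 -> miss, evict 2, frames {1,8}
pos 5: 2 -> miss, evict 1, frames {8,2}
pos 6: 9 -> miss, evict 8, frames {2,9}
pos 7: 2 -> hit
pos 8: 8 -> miss, evict 2, frames {9,8}
pos 9: 2 -> miss, evict 9, frames {8,2}
pos 10: 9 -> miss, evict 8, frames {2,9}
pos 11: 8 -> miss, evict 2, frames {9,8}
pos 12: 2 -> miss, evict 9, frames {8,2}
At position 12, page 9 is evicted.

9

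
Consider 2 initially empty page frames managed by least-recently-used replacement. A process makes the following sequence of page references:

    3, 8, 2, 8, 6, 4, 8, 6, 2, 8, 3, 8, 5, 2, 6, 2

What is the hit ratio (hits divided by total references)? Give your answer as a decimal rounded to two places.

0.19

3 -> miss, frames (3)
8 -> miss, frames (3 8)
2 -> miss, evict 3, frames (8 2)
8 -> hit
6 -> miss, evict 2, frames (8 6)
4 -> miss, evict 8, frames (6 4)
8 -> miss, evict 6, frames (4 8)
6 -> miss, evict 4, frames (8 6)
2 -> miss, evict 8, frames (6 2)
8 -> miss, evict 6, frames (2 8)
3 -> miss, evict 2, frames (8 3)
8 -> hit
5 -> miss, evict 3, frames (8 5)
2 -> miss, evict 8, frames (5 2)
6 -> miss, evict 5, frames (2 6)
2 -> hit
Hits: 3 of 16 references → 3/16 = 0.1875.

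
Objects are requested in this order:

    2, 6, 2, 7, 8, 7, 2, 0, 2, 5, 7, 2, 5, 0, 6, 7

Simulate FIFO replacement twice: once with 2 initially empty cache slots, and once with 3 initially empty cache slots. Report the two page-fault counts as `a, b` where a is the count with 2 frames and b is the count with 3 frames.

13, 12

2 frames: F F . F F . F F . F F F F F F F → 13 faults.
3 frames: F F . F F . F F . F F F . F F F → 12 faults.
12 < 13: adding a frame reduced faults, as is typical.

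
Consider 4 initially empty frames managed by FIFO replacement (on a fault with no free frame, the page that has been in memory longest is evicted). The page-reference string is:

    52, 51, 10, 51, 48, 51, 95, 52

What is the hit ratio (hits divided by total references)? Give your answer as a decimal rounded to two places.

52: fault, frames {52}
51: fault, frames {52,51}
10: fault, frames {52,51,10}
51: hit
48: fault, frames {52,51,10,48}
51: hit
95: fault, evict 52, frames {51,10,48,95}
52: fault, evict 51, frames {10,48,95,52}
Hits: 2 of 8 references → 2/8 = 0.2500.

0.25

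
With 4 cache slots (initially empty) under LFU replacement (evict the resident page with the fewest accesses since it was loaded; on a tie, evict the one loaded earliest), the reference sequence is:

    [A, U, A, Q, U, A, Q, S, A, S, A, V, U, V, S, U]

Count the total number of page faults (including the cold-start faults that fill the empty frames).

8

A → fault, frames [A]
U → fault, frames [A, U]
A → hit
Q → fault, frames [A, U, Q]
U → hit
A → hit
Q → hit
S → fault, frames [A, U, Q, S]
A → hit
S → hit
A → hit
V → fault, evict U, frames [A, Q, S, V]
U → fault, evict V, frames [A, Q, S, U]
V → fault, evict U, frames [A, Q, S, V]
S → hit
U → fault, evict V, frames [A, Q, S, U]
Page faults: 8.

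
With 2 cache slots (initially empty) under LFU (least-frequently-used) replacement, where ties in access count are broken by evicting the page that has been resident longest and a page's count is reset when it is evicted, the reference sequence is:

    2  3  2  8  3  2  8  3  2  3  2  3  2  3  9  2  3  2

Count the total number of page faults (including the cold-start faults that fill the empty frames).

2 → miss, frames [2]
3 → miss, frames [2, 3]
2 → hit
8 → miss, evict 3, frames [2, 8]
3 → miss, evict 8, frames [2, 3]
2 → hit
8 → miss, evict 3, frames [2, 8]
3 → miss, evict 8, frames [2, 3]
2 → hit
3 → hit
2 → hit
3 → hit
2 → hit
3 → hit
9 → miss, evict 3, frames [2, 9]
2 → hit
3 → miss, evict 9, frames [2, 3]
2 → hit
Page faults: 8.

8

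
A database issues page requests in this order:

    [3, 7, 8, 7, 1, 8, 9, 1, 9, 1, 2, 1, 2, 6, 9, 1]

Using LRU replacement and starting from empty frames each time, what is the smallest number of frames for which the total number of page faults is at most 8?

4

f=1: 16 faults
f=2: 11 faults
f=3: 9 faults
f=4: 7 faults
f=5: 7 faults
f=6: 7 faults
f=7: 7 faults
Smallest f with faults ≤ 8 is 4.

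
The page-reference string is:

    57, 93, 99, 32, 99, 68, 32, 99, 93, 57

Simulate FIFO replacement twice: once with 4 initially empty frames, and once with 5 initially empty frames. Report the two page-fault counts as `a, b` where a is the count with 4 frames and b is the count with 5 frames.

6, 5

4 frames: F F F F . F . . . F → 6 faults.
5 frames: F F F F . F . . . . → 5 faults.
5 < 6: adding a frame reduced faults, as is typical.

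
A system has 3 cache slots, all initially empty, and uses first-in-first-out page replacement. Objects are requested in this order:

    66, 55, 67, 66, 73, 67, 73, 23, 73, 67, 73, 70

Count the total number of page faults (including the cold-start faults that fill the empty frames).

66: fault, frames {66}
55: fault, frames {66,55}
67: fault, frames {66,55,67}
66: hit
73: fault, evict 66, frames {55,67,73}
67: hit
73: hit
23: fault, evict 55, frames {67,73,23}
73: hit
67: hit
73: hit
70: fault, evict 67, frames {73,23,70}
Page faults: 6.

6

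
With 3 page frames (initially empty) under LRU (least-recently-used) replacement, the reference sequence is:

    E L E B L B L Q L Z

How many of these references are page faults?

E -> fault, frames {E}
L -> fault, frames {E,L}
E -> hit
B -> fault, frames {L,E,B}
L -> hit
B -> hit
L -> hit
Q -> fault, evict E, frames {B,L,Q}
L -> hit
Z -> fault, evict B, frames {Q,L,Z}
Page faults: 5.

5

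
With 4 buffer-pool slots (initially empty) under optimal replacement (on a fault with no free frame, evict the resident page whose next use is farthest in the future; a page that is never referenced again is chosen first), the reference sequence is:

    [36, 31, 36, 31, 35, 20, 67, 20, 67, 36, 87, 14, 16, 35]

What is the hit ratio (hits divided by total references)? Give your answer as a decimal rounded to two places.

36: miss, frames (36)
31: miss, frames (36 31)
36: hit
31: hit
35: miss, frames (36 31 35)
20: miss, frames (36 31 35 20)
67: miss, evict 31, frames (36 35 20 67)
20: hit
67: hit
36: hit
87: miss, evict 67, frames (36 35 20 87)
14: miss, evict 87, frames (36 35 20 14)
16: miss, evict 14, frames (36 35 20 16)
35: hit
Hits: 6 of 14 references → 6/14 = 0.4286.

0.43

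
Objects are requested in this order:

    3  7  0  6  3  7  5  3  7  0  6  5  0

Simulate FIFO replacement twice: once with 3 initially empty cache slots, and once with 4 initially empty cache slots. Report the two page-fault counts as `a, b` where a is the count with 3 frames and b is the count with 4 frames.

3 frames: F F F F F F F . . F F . . → 9 faults.
4 frames: F F F F . . F F F F F F . → 10 faults.
10 > 9: adding a frame increased faults — Belady's anomaly.

9, 10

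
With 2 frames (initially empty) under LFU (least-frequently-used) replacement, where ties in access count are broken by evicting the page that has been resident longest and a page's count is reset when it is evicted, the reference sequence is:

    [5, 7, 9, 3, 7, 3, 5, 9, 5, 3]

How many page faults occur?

5 → fault, frames (5)
7 → fault, frames (5 7)
9 → fault, evict 5, frames (7 9)
3 → fault, evict 7, frames (9 3)
7 → fault, evict 9, frames (3 7)
3 → hit
5 → fault, evict 7, frames (3 5)
9 → fault, evict 5, frames (3 9)
5 → fault, evict 9, frames (3 5)
3 → hit
Page faults: 8.

8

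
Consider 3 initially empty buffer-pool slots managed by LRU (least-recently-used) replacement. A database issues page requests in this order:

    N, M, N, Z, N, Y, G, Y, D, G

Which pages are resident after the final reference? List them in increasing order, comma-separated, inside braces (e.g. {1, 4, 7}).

{D, G, Y}

N -> fault, frames [N]
M -> fault, frames [N, M]
N -> hit
Z -> fault, frames [M, N, Z]
N -> hit
Y -> fault, evict M, frames [Z, N, Y]
G -> fault, evict Z, frames [N, Y, G]
Y -> hit
D -> fault, evict N, frames [G, Y, D]
G -> hit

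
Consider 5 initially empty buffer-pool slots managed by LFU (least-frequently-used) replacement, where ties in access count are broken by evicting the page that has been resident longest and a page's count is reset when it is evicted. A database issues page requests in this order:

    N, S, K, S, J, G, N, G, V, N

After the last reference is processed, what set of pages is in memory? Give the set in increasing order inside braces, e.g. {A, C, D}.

{G, J, N, S, V}

N -> miss, frames [N]
S -> miss, frames [N, S]
K -> miss, frames [N, S, K]
S -> hit
J -> miss, frames [N, S, K, J]
G -> miss, frames [N, S, K, J, G]
N -> hit
G -> hit
V -> miss, evict K, frames [N, S, J, G, V]
N -> hit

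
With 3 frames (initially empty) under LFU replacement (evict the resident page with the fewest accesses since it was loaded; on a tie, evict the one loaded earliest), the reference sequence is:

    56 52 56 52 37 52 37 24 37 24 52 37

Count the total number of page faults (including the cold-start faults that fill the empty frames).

56 -> miss, frames [56]
52 -> miss, frames [56, 52]
56 -> hit
52 -> hit
37 -> miss, frames [56, 52, 37]
52 -> hit
37 -> hit
24 -> miss, evict 56, frames [52, 37, 24]
37 -> hit
24 -> hit
52 -> hit
37 -> hit
Page faults: 4.

4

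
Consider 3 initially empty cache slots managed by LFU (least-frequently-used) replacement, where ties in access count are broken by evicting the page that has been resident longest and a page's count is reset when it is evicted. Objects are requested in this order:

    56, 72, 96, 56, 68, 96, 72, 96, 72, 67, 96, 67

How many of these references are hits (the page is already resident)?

6

56 → fault, frames (56)
72 → fault, frames (56 72)
96 → fault, frames (56 72 96)
56 → hit
68 → fault, evict 72, frames (56 96 68)
96 → hit
72 → fault, evict 68, frames (56 96 72)
96 → hit
72 → hit
67 → fault, evict 56, frames (96 72 67)
96 → hit
67 → hit
Hits: 6.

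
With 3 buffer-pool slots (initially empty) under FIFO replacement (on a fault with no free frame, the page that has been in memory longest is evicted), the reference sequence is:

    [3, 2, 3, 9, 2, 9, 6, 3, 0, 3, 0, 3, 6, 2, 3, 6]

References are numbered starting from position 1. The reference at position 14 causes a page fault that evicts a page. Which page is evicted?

6

pos 1: 3 → miss, frames {3}
pos 2: 2 → miss, frames {3,2}
pos 3: 3 → hit
pos 4: 9 → miss, frames {3,2,9}
pos 5: 2 → hit
pos 6: 9 → hit
pos 7: 6 → miss, evict 3, frames {2,9,6}
pos 8: 3 → miss, evict 2, frames {9,6,3}
pos 9: 0 → miss, evict 9, frames {6,3,0}
pos 10: 3 → hit
pos 11: 0 → hit
pos 12: 3 → hit
pos 13: 6 → hit
pos 14: 2 → miss, evict 6, frames {3,0,2}
At position 14, page 6 is evicted.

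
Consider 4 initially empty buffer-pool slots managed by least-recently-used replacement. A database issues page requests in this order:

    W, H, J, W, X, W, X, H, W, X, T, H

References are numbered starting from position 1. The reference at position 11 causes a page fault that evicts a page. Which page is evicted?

J

pos 1: W → fault, frames {W}
pos 2: H → fault, frames {W,H}
pos 3: J → fault, frames {W,H,J}
pos 4: W → hit
pos 5: X → fault, frames {H,J,W,X}
pos 6: W → hit
pos 7: X → hit
pos 8: H → hit
pos 9: W → hit
pos 10: X → hit
pos 11: T → fault, evict J, frames {H,W,X,T}
At position 11, page J is evicted.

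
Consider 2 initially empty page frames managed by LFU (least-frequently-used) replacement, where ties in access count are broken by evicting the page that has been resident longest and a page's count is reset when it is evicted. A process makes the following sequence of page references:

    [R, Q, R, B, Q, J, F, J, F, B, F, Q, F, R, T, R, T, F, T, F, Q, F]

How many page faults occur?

18

R -> miss, frames (R)
Q -> miss, frames (R Q)
R -> hit
B -> miss, evict Q, frames (R B)
Q -> miss, evict B, frames (R Q)
J -> miss, evict Q, frames (R J)
F -> miss, evict J, frames (R F)
J -> miss, evict F, frames (R J)
F -> miss, evict J, frames (R F)
B -> miss, evict F, frames (R B)
F -> miss, evict B, frames (R F)
Q -> miss, evict F, frames (R Q)
F -> miss, evict Q, frames (R F)
R -> hit
T -> miss, evict F, frames (R T)
R -> hit
T -> hit
F -> miss, evict T, frames (R F)
T -> miss, evict F, frames (R T)
F -> miss, evict T, frames (R F)
Q -> miss, evict F, frames (R Q)
F -> miss, evict Q, frames (R F)
Page faults: 18.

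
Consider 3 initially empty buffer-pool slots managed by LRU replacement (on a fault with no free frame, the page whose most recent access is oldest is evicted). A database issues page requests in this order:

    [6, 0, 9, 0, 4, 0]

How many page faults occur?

6 -> miss, frames {6}
0 -> miss, frames {6,0}
9 -> miss, frames {6,0,9}
0 -> hit
4 -> miss, evict 6, frames {9,0,4}
0 -> hit
Page faults: 4.

4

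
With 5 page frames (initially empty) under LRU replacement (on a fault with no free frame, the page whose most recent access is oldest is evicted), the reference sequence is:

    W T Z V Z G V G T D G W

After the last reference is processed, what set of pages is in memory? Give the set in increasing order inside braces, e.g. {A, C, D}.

W -> fault, frames [W]
T -> fault, frames [W, T]
Z -> fault, frames [W, T, Z]
V -> fault, frames [W, T, Z, V]
Z -> hit
G -> fault, frames [W, T, V, Z, G]
V -> hit
G -> hit
T -> hit
D -> fault, evict W, frames [Z, V, G, T, D]
G -> hit
W -> fault, evict Z, frames [V, T, D, G, W]

{D, G, T, V, W}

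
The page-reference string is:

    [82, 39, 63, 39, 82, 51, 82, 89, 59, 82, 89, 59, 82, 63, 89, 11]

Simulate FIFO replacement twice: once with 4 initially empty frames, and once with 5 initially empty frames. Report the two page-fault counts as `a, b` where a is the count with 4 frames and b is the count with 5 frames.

4 frames: F F F . . F . F F F . . . F . F → 9 faults.
5 frames: F F F . . F . F F F . . . . . F → 8 faults.
8 < 9: adding a frame reduced faults, as is typical.

9, 8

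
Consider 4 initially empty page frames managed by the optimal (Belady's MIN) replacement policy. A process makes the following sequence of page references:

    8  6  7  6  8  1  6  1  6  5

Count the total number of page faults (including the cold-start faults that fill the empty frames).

5

8 → miss, frames (8)
6 → miss, frames (8 6)
7 → miss, frames (8 6 7)
6 → hit
8 → hit
1 → miss, frames (8 6 7 1)
6 → hit
1 → hit
6 → hit
5 → miss, evict 1, frames (8 6 7 5)
Page faults: 5.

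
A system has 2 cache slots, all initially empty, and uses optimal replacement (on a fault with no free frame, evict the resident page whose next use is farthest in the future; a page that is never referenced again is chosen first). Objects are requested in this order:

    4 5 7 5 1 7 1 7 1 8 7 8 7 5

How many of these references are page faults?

6

4: miss, frames [4]
5: miss, frames [4, 5]
7: miss, evict 4, frames [5, 7]
5: hit
1: miss, evict 5, frames [7, 1]
7: hit
1: hit
7: hit
1: hit
8: miss, evict 1, frames [7, 8]
7: hit
8: hit
7: hit
5: miss, evict 8, frames [7, 5]
Page faults: 6.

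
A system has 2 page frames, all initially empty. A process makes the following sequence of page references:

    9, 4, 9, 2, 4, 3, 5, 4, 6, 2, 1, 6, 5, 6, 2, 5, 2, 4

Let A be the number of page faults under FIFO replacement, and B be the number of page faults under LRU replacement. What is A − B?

Under FIFO: F F . F . F F F F F F F F . F . . F → 13 faults.
Under LRU: F F . F F F F F F F F F F . F F . F → 15 faults.
A − B = 13 − 15 = -2.

-2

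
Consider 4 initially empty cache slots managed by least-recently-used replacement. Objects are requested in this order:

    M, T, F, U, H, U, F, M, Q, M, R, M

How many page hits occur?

4

M → miss, frames (M)
T → miss, frames (M T)
F → miss, frames (M T F)
U → miss, frames (M T F U)
H → miss, evict M, frames (T F U H)
U → hit
F → hit
M → miss, evict T, frames (H U F M)
Q → miss, evict H, frames (U F M Q)
M → hit
R → miss, evict U, frames (F Q M R)
M → hit
Hits: 4.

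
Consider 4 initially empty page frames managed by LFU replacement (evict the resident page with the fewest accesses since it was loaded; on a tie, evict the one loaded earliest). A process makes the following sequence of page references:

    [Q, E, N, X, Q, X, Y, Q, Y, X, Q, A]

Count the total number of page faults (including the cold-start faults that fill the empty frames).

Q: miss, frames [Q]
E: miss, frames [Q, E]
N: miss, frames [Q, E, N]
X: miss, frames [Q, E, N, X]
Q: hit
X: hit
Y: miss, evict E, frames [Q, N, X, Y]
Q: hit
Y: hit
X: hit
Q: hit
A: miss, evict N, frames [Q, X, Y, A]
Page faults: 6.

6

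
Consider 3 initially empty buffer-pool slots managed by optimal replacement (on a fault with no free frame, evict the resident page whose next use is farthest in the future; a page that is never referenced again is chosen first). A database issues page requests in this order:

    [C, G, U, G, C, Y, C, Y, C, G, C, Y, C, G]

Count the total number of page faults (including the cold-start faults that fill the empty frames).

C → miss, frames [C]
G → miss, frames [C, G]
U → miss, frames [C, G, U]
G → hit
C → hit
Y → miss, evict U, frames [C, G, Y]
C → hit
Y → hit
C → hit
G → hit
C → hit
Y → hit
C → hit
G → hit
Page faults: 4.

4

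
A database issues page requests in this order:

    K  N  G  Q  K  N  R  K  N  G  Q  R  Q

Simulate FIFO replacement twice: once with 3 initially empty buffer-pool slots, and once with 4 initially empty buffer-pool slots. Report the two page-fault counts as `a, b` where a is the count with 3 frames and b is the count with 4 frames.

3 frames: F F F F F F F . . F F . . → 9 faults.
4 frames: F F F F . . F F F F F F . → 10 faults.
10 > 9: adding a frame increased faults — Belady's anomaly.

9, 10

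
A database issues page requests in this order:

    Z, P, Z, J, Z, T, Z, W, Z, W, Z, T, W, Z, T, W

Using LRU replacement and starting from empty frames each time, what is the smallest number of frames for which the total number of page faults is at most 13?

2

f=1: 16 faults
f=2: 10 faults
f=3: 5 faults
f=4: 5 faults
f=5: 5 faults
Smallest f with faults ≤ 13 is 2.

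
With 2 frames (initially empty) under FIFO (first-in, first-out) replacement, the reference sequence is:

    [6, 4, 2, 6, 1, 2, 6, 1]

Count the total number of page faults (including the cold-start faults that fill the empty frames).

8

6 → fault, frames (6)
4 → fault, frames (6 4)
2 → fault, evict 6, frames (4 2)
6 → fault, evict 4, frames (2 6)
1 → fault, evict 2, frames (6 1)
2 → fault, evict 6, frames (1 2)
6 → fault, evict 1, frames (2 6)
1 → fault, evict 2, frames (6 1)
Page faults: 8.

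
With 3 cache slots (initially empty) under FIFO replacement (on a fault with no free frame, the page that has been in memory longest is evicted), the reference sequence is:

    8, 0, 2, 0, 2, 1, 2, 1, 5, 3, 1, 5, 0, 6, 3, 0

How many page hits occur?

8 -> fault, frames [8]
0 -> fault, frames [8, 0]
2 -> fault, frames [8, 0, 2]
0 -> hit
2 -> hit
1 -> fault, evict 8, frames [0, 2, 1]
2 -> hit
1 -> hit
5 -> fault, evict 0, frames [2, 1, 5]
3 -> fault, evict 2, frames [1, 5, 3]
1 -> hit
5 -> hit
0 -> fault, evict 1, frames [5, 3, 0]
6 -> fault, evict 5, frames [3, 0, 6]
3 -> hit
0 -> hit
Hits: 8.

8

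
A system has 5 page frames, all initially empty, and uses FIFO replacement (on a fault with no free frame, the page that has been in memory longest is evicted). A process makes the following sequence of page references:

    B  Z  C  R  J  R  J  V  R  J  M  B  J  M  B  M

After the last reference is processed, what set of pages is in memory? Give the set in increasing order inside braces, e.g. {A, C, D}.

{B, J, M, R, V}

B: miss, frames (B)
Z: miss, frames (B Z)
C: miss, frames (B Z C)
R: miss, frames (B Z C R)
J: miss, frames (B Z C R J)
R: hit
J: hit
V: miss, evict B, frames (Z C R J V)
R: hit
J: hit
M: miss, evict Z, frames (C R J V M)
B: miss, evict C, frames (R J V M B)
J: hit
M: hit
B: hit
M: hit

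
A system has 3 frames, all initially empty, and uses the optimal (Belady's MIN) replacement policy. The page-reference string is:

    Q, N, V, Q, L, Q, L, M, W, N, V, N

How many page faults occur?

Q -> fault, frames [Q]
N -> fault, frames [Q, N]
V -> fault, frames [Q, N, V]
Q -> hit
L -> fault, evict V, frames [Q, N, L]
Q -> hit
L -> hit
M -> fault, evict L, frames [Q, N, M]
W -> fault, evict M, frames [Q, N, W]
N -> hit
V -> fault, evict W, frames [Q, N, V]
N -> hit
Page faults: 7.

7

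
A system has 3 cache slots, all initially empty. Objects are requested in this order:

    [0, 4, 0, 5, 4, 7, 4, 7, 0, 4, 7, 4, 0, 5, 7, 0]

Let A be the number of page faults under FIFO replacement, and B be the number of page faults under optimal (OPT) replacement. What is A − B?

4

Under FIFO: F F . F . F . . F F . . . F F F → 9 faults.
Under OPT: F F . F . F . . . . . . . F . . → 5 faults.
A − B = 9 − 5 = 4.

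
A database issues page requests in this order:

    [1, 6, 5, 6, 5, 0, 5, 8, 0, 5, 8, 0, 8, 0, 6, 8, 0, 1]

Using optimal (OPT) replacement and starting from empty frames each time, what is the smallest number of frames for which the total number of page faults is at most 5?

f=1: 18 faults
f=2: 10 faults
f=3: 7 faults
f=4: 6 faults
f=5: 5 faults
Smallest f with faults ≤ 5 is 5.

5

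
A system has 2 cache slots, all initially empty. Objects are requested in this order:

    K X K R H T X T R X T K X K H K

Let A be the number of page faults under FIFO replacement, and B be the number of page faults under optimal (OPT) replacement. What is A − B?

3

Under FIFO: F F . F F F F . F . F F F . F F → 12 faults.
Under OPT: F F . F F F . . F . F F . . F . → 9 faults.
A − B = 12 − 9 = 3.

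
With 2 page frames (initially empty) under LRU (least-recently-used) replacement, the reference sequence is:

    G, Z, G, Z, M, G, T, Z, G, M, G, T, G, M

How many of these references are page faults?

10

G → fault, frames [G]
Z → fault, frames [G, Z]
G → hit
Z → hit
M → fault, evict G, frames [Z, M]
G → fault, evict Z, frames [M, G]
T → fault, evict M, frames [G, T]
Z → fault, evict G, frames [T, Z]
G → fault, evict T, frames [Z, G]
M → fault, evict Z, frames [G, M]
G → hit
T → fault, evict M, frames [G, T]
G → hit
M → fault, evict T, frames [G, M]
Page faults: 10.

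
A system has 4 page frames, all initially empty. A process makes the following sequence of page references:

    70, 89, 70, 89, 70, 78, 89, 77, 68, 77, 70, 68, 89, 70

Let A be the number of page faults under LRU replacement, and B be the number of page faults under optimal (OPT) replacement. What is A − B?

1

Under LRU: F F . . . F . F F . F . . . → 6 faults.
Under OPT: F F . . . F . F F . . . . . → 5 faults.
A − B = 6 − 5 = 1.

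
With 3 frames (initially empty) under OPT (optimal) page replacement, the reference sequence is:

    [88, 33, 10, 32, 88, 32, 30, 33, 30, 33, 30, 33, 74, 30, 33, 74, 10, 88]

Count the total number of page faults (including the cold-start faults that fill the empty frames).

88 -> fault, frames {88}
33 -> fault, frames {88,33}
10 -> fault, frames {88,33,10}
32 -> fault, evict 10, frames {88,33,32}
88 -> hit
32 -> hit
30 -> fault, evict 32, frames {88,33,30}
33 -> hit
30 -> hit
33 -> hit
30 -> hit
33 -> hit
74 -> fault, evict 88, frames {33,30,74}
30 -> hit
33 -> hit
74 -> hit
10 -> fault, evict 74, frames {33,30,10}
88 -> fault, evict 10, frames {33,30,88}
Page faults: 8.

8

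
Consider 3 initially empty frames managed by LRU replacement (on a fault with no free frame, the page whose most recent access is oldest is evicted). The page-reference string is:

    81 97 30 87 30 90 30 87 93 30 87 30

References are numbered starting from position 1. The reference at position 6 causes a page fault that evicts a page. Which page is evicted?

pos 1: 81 → miss, frames (81)
pos 2: 97 → miss, frames (81 97)
pos 3: 30 → miss, frames (81 97 30)
pos 4: 87 → miss, evict 81, frames (97 30 87)
pos 5: 30 → hit
pos 6: 90 → miss, evict 97, frames (87 30 90)
At position 6, page 97 is evicted.

97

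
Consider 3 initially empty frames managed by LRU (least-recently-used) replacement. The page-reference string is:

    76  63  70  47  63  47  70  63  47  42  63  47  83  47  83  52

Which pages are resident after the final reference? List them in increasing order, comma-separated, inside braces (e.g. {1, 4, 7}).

{47, 52, 83}

76 -> fault, frames [76]
63 -> fault, frames [76, 63]
70 -> fault, frames [76, 63, 70]
47 -> fault, evict 76, frames [63, 70, 47]
63 -> hit
47 -> hit
70 -> hit
63 -> hit
47 -> hit
42 -> fault, evict 70, frames [63, 47, 42]
63 -> hit
47 -> hit
83 -> fault, evict 42, frames [63, 47, 83]
47 -> hit
83 -> hit
52 -> fault, evict 63, frames [47, 83, 52]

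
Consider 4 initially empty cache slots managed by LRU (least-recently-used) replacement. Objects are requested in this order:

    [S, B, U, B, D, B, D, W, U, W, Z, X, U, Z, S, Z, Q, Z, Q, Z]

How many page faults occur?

S → fault, frames (S)
B → fault, frames (S B)
U → fault, frames (S B U)
B → hit
D → fault, frames (S U B D)
B → hit
D → hit
W → fault, evict S, frames (U B D W)
U → hit
W → hit
Z → fault, evict B, frames (D U W Z)
X → fault, evict D, frames (U W Z X)
U → hit
Z → hit
S → fault, evict W, frames (X U Z S)
Z → hit
Q → fault, evict X, frames (U S Z Q)
Z → hit
Q → hit
Z → hit
Page faults: 9.

9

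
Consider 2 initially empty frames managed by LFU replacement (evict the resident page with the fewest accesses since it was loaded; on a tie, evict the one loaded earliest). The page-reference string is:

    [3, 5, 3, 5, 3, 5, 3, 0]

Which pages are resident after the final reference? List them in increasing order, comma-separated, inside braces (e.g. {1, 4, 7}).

{0, 3}

3 -> miss, frames (3)
5 -> miss, frames (3 5)
3 -> hit
5 -> hit
3 -> hit
5 -> hit
3 -> hit
0 -> miss, evict 5, frames (3 0)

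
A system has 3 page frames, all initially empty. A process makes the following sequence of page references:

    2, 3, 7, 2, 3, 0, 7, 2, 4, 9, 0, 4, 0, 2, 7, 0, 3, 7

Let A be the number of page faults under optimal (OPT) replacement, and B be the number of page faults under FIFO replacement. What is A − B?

-2

Under OPT: F F F . . F . . F F . . . F F . F . → 9 faults.
Under FIFO: F F F . . F . F F F F . . F F . F . → 11 faults.
A − B = 9 − 11 = -2.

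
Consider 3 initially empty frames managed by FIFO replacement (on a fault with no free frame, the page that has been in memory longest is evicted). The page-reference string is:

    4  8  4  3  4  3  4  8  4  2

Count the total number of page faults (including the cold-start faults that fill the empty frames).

4 -> fault, frames (4)
8 -> fault, frames (4 8)
4 -> hit
3 -> fault, frames (4 8 3)
4 -> hit
3 -> hit
4 -> hit
8 -> hit
4 -> hit
2 -> fault, evict 4, frames (8 3 2)
Page faults: 4.

4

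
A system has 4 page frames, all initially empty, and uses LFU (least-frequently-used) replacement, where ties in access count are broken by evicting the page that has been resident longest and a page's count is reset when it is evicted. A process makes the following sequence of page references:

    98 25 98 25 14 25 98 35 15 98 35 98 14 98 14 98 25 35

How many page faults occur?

98 -> fault, frames [98]
25 -> fault, frames [98, 25]
98 -> hit
25 -> hit
14 -> fault, frames [98, 25, 14]
25 -> hit
98 -> hit
35 -> fault, frames [98, 25, 14, 35]
15 -> fault, evict 14, frames [98, 25, 35, 15]
98 -> hit
35 -> hit
98 -> hit
14 -> fault, evict 15, frames [98, 25, 35, 14]
98 -> hit
14 -> hit
98 -> hit
25 -> hit
35 -> hit
Page faults: 6.

6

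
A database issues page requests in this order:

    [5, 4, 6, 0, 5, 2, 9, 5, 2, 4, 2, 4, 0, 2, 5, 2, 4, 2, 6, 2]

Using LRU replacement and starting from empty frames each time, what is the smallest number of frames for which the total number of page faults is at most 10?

f=1: 20 faults
f=2: 15 faults
f=3: 12 faults
f=4: 9 faults
f=5: 8 faults
f=6: 6 faults
Smallest f with faults ≤ 10 is 4.

4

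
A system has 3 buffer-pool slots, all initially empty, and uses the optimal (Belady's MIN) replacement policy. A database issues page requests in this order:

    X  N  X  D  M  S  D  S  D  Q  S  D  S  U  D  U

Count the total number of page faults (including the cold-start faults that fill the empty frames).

X: miss, frames {X}
N: miss, frames {X,N}
X: hit
D: miss, frames {X,N,D}
M: miss, evict N, frames {X,D,M}
S: miss, evict M, frames {X,D,S}
D: hit
S: hit
D: hit
Q: miss, evict X, frames {D,S,Q}
S: hit
D: hit
S: hit
U: miss, evict Q, frames {D,S,U}
D: hit
U: hit
Page faults: 7.

7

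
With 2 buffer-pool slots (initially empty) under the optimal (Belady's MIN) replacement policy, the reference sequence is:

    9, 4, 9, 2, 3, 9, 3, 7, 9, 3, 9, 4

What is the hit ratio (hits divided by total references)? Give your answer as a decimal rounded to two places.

0.42

9: miss, frames {9}
4: miss, frames {9,4}
9: hit
2: miss, evict 4, frames {9,2}
3: miss, evict 2, frames {9,3}
9: hit
3: hit
7: miss, evict 3, frames {9,7}
9: hit
3: miss, evict 7, frames {9,3}
9: hit
4: miss, evict 3, frames {9,4}
Hits: 5 of 12 references → 5/12 = 0.4167.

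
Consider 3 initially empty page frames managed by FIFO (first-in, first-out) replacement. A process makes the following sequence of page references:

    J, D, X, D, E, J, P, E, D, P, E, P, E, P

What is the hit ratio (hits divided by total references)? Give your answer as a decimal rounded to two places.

0.43

J -> miss, frames [J]
D -> miss, frames [J, D]
X -> miss, frames [J, D, X]
D -> hit
E -> miss, evict J, frames [D, X, E]
J -> miss, evict D, frames [X, E, J]
P -> miss, evict X, frames [E, J, P]
E -> hit
D -> miss, evict E, frames [J, P, D]
P -> hit
E -> miss, evict J, frames [P, D, E]
P -> hit
E -> hit
P -> hit
Hits: 6 of 14 references → 6/14 = 0.4286.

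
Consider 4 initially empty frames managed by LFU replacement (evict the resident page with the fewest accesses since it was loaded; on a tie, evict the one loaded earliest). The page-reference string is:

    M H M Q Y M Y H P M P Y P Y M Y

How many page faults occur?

M: fault, frames (M)
H: fault, frames (M H)
M: hit
Q: fault, frames (M H Q)
Y: fault, frames (M H Q Y)
M: hit
Y: hit
H: hit
P: fault, evict Q, frames (M H Y P)
M: hit
P: hit
Y: hit
P: hit
Y: hit
M: hit
Y: hit
Page faults: 5.

5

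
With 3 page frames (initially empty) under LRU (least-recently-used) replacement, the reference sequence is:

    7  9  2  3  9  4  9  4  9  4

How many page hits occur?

7 -> miss, frames [7]
9 -> miss, frames [7, 9]
2 -> miss, frames [7, 9, 2]
3 -> miss, evict 7, frames [9, 2, 3]
9 -> hit
4 -> miss, evict 2, frames [3, 9, 4]
9 -> hit
4 -> hit
9 -> hit
4 -> hit
Hits: 5.

5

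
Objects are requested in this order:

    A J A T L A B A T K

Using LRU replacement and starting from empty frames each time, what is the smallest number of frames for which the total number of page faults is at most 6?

f=1: 10 faults
f=2: 8 faults
f=3: 7 faults
f=4: 6 faults
f=5: 6 faults
f=6: 6 faults
Smallest f with faults ≤ 6 is 4.

4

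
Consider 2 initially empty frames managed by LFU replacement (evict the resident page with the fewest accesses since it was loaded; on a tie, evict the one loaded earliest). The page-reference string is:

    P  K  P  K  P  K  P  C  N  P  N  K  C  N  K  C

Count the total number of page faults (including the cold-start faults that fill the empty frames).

9

P: fault, frames [P]
K: fault, frames [P, K]
P: hit
K: hit
P: hit
K: hit
P: hit
C: fault, evict K, frames [P, C]
N: fault, evict C, frames [P, N]
P: hit
N: hit
K: fault, evict N, frames [P, K]
C: fault, evict K, frames [P, C]
N: fault, evict C, frames [P, N]
K: fault, evict N, frames [P, K]
C: fault, evict K, frames [P, C]
Page faults: 9.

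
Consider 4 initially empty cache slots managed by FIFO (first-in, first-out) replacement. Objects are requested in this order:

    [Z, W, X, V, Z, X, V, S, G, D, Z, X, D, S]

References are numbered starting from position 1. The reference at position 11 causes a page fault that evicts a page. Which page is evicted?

V

pos 1: Z → fault, frames {Z}
pos 2: W → fault, frames {Z,W}
pos 3: X → fault, frames {Z,W,X}
pos 4: V → fault, frames {Z,W,X,V}
pos 5: Z → hit
pos 6: X → hit
pos 7: V → hit
pos 8: S → fault, evict Z, frames {W,X,V,S}
pos 9: G → fault, evict W, frames {X,V,S,G}
pos 10: D → fault, evict X, frames {V,S,G,D}
pos 11: Z → fault, evict V, frames {S,G,D,Z}
At position 11, page V is evicted.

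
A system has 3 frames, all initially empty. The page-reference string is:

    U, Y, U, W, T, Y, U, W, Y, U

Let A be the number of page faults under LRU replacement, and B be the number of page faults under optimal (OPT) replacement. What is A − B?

2

Under LRU: F F . F F F F F . . → 7 faults.
Under OPT: F F . F F . . F . . → 5 faults.
A − B = 7 − 5 = 2.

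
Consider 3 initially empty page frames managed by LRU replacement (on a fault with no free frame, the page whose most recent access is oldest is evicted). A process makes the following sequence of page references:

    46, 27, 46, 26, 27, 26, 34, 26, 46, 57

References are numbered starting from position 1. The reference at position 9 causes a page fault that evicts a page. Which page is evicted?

27

pos 1: 46 -> fault, frames {46}
pos 2: 27 -> fault, frames {46,27}
pos 3: 46 -> hit
pos 4: 26 -> fault, frames {27,46,26}
pos 5: 27 -> hit
pos 6: 26 -> hit
pos 7: 34 -> fault, evict 46, frames {27,26,34}
pos 8: 26 -> hit
pos 9: 46 -> fault, evict 27, frames {34,26,46}
At position 9, page 27 is evicted.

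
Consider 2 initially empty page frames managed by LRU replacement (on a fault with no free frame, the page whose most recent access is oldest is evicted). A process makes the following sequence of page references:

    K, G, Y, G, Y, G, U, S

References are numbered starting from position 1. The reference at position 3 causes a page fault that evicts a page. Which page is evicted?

pos 1: K → fault, frames [K]
pos 2: G → fault, frames [K, G]
pos 3: Y → fault, evict K, frames [G, Y]
At position 3, page K is evicted.

K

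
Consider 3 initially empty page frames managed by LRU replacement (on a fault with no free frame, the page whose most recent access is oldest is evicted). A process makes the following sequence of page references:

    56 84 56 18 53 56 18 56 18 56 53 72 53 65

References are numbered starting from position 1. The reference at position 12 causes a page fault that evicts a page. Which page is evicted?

pos 1: 56: fault, frames (56)
pos 2: 84: fault, frames (56 84)
pos 3: 56: hit
pos 4: 18: fault, frames (84 56 18)
pos 5: 53: fault, evict 84, frames (56 18 53)
pos 6: 56: hit
pos 7: 18: hit
pos 8: 56: hit
pos 9: 18: hit
pos 10: 56: hit
pos 11: 53: hit
pos 12: 72: fault, evict 18, frames (56 53 72)
At position 12, page 18 is evicted.

18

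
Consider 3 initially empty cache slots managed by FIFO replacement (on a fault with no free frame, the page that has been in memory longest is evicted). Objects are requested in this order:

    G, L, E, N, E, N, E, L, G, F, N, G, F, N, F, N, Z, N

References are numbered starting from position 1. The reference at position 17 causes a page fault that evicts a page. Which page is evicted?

N

pos 1: G → fault, frames (G)
pos 2: L → fault, frames (G L)
pos 3: E → fault, frames (G L E)
pos 4: N → fault, evict G, frames (L E N)
pos 5: E → hit
pos 6: N → hit
pos 7: E → hit
pos 8: L → hit
pos 9: G → fault, evict L, frames (E N G)
pos 10: F → fault, evict E, frames (N G F)
pos 11: N → hit
pos 12: G → hit
pos 13: F → hit
pos 14: N → hit
pos 15: F → hit
pos 16: N → hit
pos 17: Z → fault, evict N, frames (G F Z)
At position 17, page N is evicted.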